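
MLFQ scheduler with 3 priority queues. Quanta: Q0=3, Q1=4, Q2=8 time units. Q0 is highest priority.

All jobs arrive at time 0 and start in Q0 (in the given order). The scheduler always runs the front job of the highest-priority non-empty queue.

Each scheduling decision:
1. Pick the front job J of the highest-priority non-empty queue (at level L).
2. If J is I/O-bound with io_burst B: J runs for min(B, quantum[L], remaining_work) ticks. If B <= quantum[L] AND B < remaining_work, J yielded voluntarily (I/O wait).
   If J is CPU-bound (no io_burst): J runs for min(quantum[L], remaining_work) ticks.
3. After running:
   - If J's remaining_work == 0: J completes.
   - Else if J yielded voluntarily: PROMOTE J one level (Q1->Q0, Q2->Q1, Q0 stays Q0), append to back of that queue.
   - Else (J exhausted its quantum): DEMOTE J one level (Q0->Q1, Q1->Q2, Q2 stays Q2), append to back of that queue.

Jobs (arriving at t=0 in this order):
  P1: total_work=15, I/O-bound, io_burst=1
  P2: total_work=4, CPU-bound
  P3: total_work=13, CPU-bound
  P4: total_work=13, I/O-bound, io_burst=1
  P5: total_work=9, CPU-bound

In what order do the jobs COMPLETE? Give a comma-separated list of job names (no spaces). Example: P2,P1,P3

Answer: P4,P1,P2,P3,P5

Derivation:
t=0-1: P1@Q0 runs 1, rem=14, I/O yield, promote→Q0. Q0=[P2,P3,P4,P5,P1] Q1=[] Q2=[]
t=1-4: P2@Q0 runs 3, rem=1, quantum used, demote→Q1. Q0=[P3,P4,P5,P1] Q1=[P2] Q2=[]
t=4-7: P3@Q0 runs 3, rem=10, quantum used, demote→Q1. Q0=[P4,P5,P1] Q1=[P2,P3] Q2=[]
t=7-8: P4@Q0 runs 1, rem=12, I/O yield, promote→Q0. Q0=[P5,P1,P4] Q1=[P2,P3] Q2=[]
t=8-11: P5@Q0 runs 3, rem=6, quantum used, demote→Q1. Q0=[P1,P4] Q1=[P2,P3,P5] Q2=[]
t=11-12: P1@Q0 runs 1, rem=13, I/O yield, promote→Q0. Q0=[P4,P1] Q1=[P2,P3,P5] Q2=[]
t=12-13: P4@Q0 runs 1, rem=11, I/O yield, promote→Q0. Q0=[P1,P4] Q1=[P2,P3,P5] Q2=[]
t=13-14: P1@Q0 runs 1, rem=12, I/O yield, promote→Q0. Q0=[P4,P1] Q1=[P2,P3,P5] Q2=[]
t=14-15: P4@Q0 runs 1, rem=10, I/O yield, promote→Q0. Q0=[P1,P4] Q1=[P2,P3,P5] Q2=[]
t=15-16: P1@Q0 runs 1, rem=11, I/O yield, promote→Q0. Q0=[P4,P1] Q1=[P2,P3,P5] Q2=[]
t=16-17: P4@Q0 runs 1, rem=9, I/O yield, promote→Q0. Q0=[P1,P4] Q1=[P2,P3,P5] Q2=[]
t=17-18: P1@Q0 runs 1, rem=10, I/O yield, promote→Q0. Q0=[P4,P1] Q1=[P2,P3,P5] Q2=[]
t=18-19: P4@Q0 runs 1, rem=8, I/O yield, promote→Q0. Q0=[P1,P4] Q1=[P2,P3,P5] Q2=[]
t=19-20: P1@Q0 runs 1, rem=9, I/O yield, promote→Q0. Q0=[P4,P1] Q1=[P2,P3,P5] Q2=[]
t=20-21: P4@Q0 runs 1, rem=7, I/O yield, promote→Q0. Q0=[P1,P4] Q1=[P2,P3,P5] Q2=[]
t=21-22: P1@Q0 runs 1, rem=8, I/O yield, promote→Q0. Q0=[P4,P1] Q1=[P2,P3,P5] Q2=[]
t=22-23: P4@Q0 runs 1, rem=6, I/O yield, promote→Q0. Q0=[P1,P4] Q1=[P2,P3,P5] Q2=[]
t=23-24: P1@Q0 runs 1, rem=7, I/O yield, promote→Q0. Q0=[P4,P1] Q1=[P2,P3,P5] Q2=[]
t=24-25: P4@Q0 runs 1, rem=5, I/O yield, promote→Q0. Q0=[P1,P4] Q1=[P2,P3,P5] Q2=[]
t=25-26: P1@Q0 runs 1, rem=6, I/O yield, promote→Q0. Q0=[P4,P1] Q1=[P2,P3,P5] Q2=[]
t=26-27: P4@Q0 runs 1, rem=4, I/O yield, promote→Q0. Q0=[P1,P4] Q1=[P2,P3,P5] Q2=[]
t=27-28: P1@Q0 runs 1, rem=5, I/O yield, promote→Q0. Q0=[P4,P1] Q1=[P2,P3,P5] Q2=[]
t=28-29: P4@Q0 runs 1, rem=3, I/O yield, promote→Q0. Q0=[P1,P4] Q1=[P2,P3,P5] Q2=[]
t=29-30: P1@Q0 runs 1, rem=4, I/O yield, promote→Q0. Q0=[P4,P1] Q1=[P2,P3,P5] Q2=[]
t=30-31: P4@Q0 runs 1, rem=2, I/O yield, promote→Q0. Q0=[P1,P4] Q1=[P2,P3,P5] Q2=[]
t=31-32: P1@Q0 runs 1, rem=3, I/O yield, promote→Q0. Q0=[P4,P1] Q1=[P2,P3,P5] Q2=[]
t=32-33: P4@Q0 runs 1, rem=1, I/O yield, promote→Q0. Q0=[P1,P4] Q1=[P2,P3,P5] Q2=[]
t=33-34: P1@Q0 runs 1, rem=2, I/O yield, promote→Q0. Q0=[P4,P1] Q1=[P2,P3,P5] Q2=[]
t=34-35: P4@Q0 runs 1, rem=0, completes. Q0=[P1] Q1=[P2,P3,P5] Q2=[]
t=35-36: P1@Q0 runs 1, rem=1, I/O yield, promote→Q0. Q0=[P1] Q1=[P2,P3,P5] Q2=[]
t=36-37: P1@Q0 runs 1, rem=0, completes. Q0=[] Q1=[P2,P3,P5] Q2=[]
t=37-38: P2@Q1 runs 1, rem=0, completes. Q0=[] Q1=[P3,P5] Q2=[]
t=38-42: P3@Q1 runs 4, rem=6, quantum used, demote→Q2. Q0=[] Q1=[P5] Q2=[P3]
t=42-46: P5@Q1 runs 4, rem=2, quantum used, demote→Q2. Q0=[] Q1=[] Q2=[P3,P5]
t=46-52: P3@Q2 runs 6, rem=0, completes. Q0=[] Q1=[] Q2=[P5]
t=52-54: P5@Q2 runs 2, rem=0, completes. Q0=[] Q1=[] Q2=[]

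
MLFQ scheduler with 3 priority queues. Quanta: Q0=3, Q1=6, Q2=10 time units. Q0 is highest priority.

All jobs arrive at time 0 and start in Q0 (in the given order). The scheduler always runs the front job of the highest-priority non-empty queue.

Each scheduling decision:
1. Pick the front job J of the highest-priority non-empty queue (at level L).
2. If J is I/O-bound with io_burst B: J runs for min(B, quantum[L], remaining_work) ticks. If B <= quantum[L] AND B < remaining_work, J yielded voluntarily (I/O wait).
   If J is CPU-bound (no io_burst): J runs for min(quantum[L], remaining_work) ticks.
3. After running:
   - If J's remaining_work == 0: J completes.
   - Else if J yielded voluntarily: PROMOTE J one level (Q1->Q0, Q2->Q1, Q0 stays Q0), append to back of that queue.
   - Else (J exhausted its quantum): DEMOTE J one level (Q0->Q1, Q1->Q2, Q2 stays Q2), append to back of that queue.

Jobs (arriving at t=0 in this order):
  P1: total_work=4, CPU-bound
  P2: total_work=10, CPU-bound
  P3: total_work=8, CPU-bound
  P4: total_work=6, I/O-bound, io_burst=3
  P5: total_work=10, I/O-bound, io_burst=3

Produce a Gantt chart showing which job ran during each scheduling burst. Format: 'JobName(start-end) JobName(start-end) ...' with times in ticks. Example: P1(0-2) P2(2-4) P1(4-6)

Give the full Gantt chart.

t=0-3: P1@Q0 runs 3, rem=1, quantum used, demote→Q1. Q0=[P2,P3,P4,P5] Q1=[P1] Q2=[]
t=3-6: P2@Q0 runs 3, rem=7, quantum used, demote→Q1. Q0=[P3,P4,P5] Q1=[P1,P2] Q2=[]
t=6-9: P3@Q0 runs 3, rem=5, quantum used, demote→Q1. Q0=[P4,P5] Q1=[P1,P2,P3] Q2=[]
t=9-12: P4@Q0 runs 3, rem=3, I/O yield, promote→Q0. Q0=[P5,P4] Q1=[P1,P2,P3] Q2=[]
t=12-15: P5@Q0 runs 3, rem=7, I/O yield, promote→Q0. Q0=[P4,P5] Q1=[P1,P2,P3] Q2=[]
t=15-18: P4@Q0 runs 3, rem=0, completes. Q0=[P5] Q1=[P1,P2,P3] Q2=[]
t=18-21: P5@Q0 runs 3, rem=4, I/O yield, promote→Q0. Q0=[P5] Q1=[P1,P2,P3] Q2=[]
t=21-24: P5@Q0 runs 3, rem=1, I/O yield, promote→Q0. Q0=[P5] Q1=[P1,P2,P3] Q2=[]
t=24-25: P5@Q0 runs 1, rem=0, completes. Q0=[] Q1=[P1,P2,P3] Q2=[]
t=25-26: P1@Q1 runs 1, rem=0, completes. Q0=[] Q1=[P2,P3] Q2=[]
t=26-32: P2@Q1 runs 6, rem=1, quantum used, demote→Q2. Q0=[] Q1=[P3] Q2=[P2]
t=32-37: P3@Q1 runs 5, rem=0, completes. Q0=[] Q1=[] Q2=[P2]
t=37-38: P2@Q2 runs 1, rem=0, completes. Q0=[] Q1=[] Q2=[]

Answer: P1(0-3) P2(3-6) P3(6-9) P4(9-12) P5(12-15) P4(15-18) P5(18-21) P5(21-24) P5(24-25) P1(25-26) P2(26-32) P3(32-37) P2(37-38)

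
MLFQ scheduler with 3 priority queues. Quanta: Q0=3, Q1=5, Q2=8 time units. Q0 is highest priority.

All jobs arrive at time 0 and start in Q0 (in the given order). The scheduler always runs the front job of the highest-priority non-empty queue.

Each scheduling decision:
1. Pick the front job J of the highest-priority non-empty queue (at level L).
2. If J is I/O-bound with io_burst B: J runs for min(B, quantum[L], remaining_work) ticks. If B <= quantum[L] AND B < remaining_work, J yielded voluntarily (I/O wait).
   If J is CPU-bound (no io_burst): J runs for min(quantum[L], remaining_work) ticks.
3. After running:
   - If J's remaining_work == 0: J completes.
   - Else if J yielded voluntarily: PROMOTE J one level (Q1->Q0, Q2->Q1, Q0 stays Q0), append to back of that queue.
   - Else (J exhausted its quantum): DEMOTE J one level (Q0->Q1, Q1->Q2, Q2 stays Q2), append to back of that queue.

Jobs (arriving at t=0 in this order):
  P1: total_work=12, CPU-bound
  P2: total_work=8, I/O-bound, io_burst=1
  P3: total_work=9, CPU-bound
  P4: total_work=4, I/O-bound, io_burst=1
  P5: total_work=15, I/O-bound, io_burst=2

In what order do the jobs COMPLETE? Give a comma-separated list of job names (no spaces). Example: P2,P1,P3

t=0-3: P1@Q0 runs 3, rem=9, quantum used, demote→Q1. Q0=[P2,P3,P4,P5] Q1=[P1] Q2=[]
t=3-4: P2@Q0 runs 1, rem=7, I/O yield, promote→Q0. Q0=[P3,P4,P5,P2] Q1=[P1] Q2=[]
t=4-7: P3@Q0 runs 3, rem=6, quantum used, demote→Q1. Q0=[P4,P5,P2] Q1=[P1,P3] Q2=[]
t=7-8: P4@Q0 runs 1, rem=3, I/O yield, promote→Q0. Q0=[P5,P2,P4] Q1=[P1,P3] Q2=[]
t=8-10: P5@Q0 runs 2, rem=13, I/O yield, promote→Q0. Q0=[P2,P4,P5] Q1=[P1,P3] Q2=[]
t=10-11: P2@Q0 runs 1, rem=6, I/O yield, promote→Q0. Q0=[P4,P5,P2] Q1=[P1,P3] Q2=[]
t=11-12: P4@Q0 runs 1, rem=2, I/O yield, promote→Q0. Q0=[P5,P2,P4] Q1=[P1,P3] Q2=[]
t=12-14: P5@Q0 runs 2, rem=11, I/O yield, promote→Q0. Q0=[P2,P4,P5] Q1=[P1,P3] Q2=[]
t=14-15: P2@Q0 runs 1, rem=5, I/O yield, promote→Q0. Q0=[P4,P5,P2] Q1=[P1,P3] Q2=[]
t=15-16: P4@Q0 runs 1, rem=1, I/O yield, promote→Q0. Q0=[P5,P2,P4] Q1=[P1,P3] Q2=[]
t=16-18: P5@Q0 runs 2, rem=9, I/O yield, promote→Q0. Q0=[P2,P4,P5] Q1=[P1,P3] Q2=[]
t=18-19: P2@Q0 runs 1, rem=4, I/O yield, promote→Q0. Q0=[P4,P5,P2] Q1=[P1,P3] Q2=[]
t=19-20: P4@Q0 runs 1, rem=0, completes. Q0=[P5,P2] Q1=[P1,P3] Q2=[]
t=20-22: P5@Q0 runs 2, rem=7, I/O yield, promote→Q0. Q0=[P2,P5] Q1=[P1,P3] Q2=[]
t=22-23: P2@Q0 runs 1, rem=3, I/O yield, promote→Q0. Q0=[P5,P2] Q1=[P1,P3] Q2=[]
t=23-25: P5@Q0 runs 2, rem=5, I/O yield, promote→Q0. Q0=[P2,P5] Q1=[P1,P3] Q2=[]
t=25-26: P2@Q0 runs 1, rem=2, I/O yield, promote→Q0. Q0=[P5,P2] Q1=[P1,P3] Q2=[]
t=26-28: P5@Q0 runs 2, rem=3, I/O yield, promote→Q0. Q0=[P2,P5] Q1=[P1,P3] Q2=[]
t=28-29: P2@Q0 runs 1, rem=1, I/O yield, promote→Q0. Q0=[P5,P2] Q1=[P1,P3] Q2=[]
t=29-31: P5@Q0 runs 2, rem=1, I/O yield, promote→Q0. Q0=[P2,P5] Q1=[P1,P3] Q2=[]
t=31-32: P2@Q0 runs 1, rem=0, completes. Q0=[P5] Q1=[P1,P3] Q2=[]
t=32-33: P5@Q0 runs 1, rem=0, completes. Q0=[] Q1=[P1,P3] Q2=[]
t=33-38: P1@Q1 runs 5, rem=4, quantum used, demote→Q2. Q0=[] Q1=[P3] Q2=[P1]
t=38-43: P3@Q1 runs 5, rem=1, quantum used, demote→Q2. Q0=[] Q1=[] Q2=[P1,P3]
t=43-47: P1@Q2 runs 4, rem=0, completes. Q0=[] Q1=[] Q2=[P3]
t=47-48: P3@Q2 runs 1, rem=0, completes. Q0=[] Q1=[] Q2=[]

Answer: P4,P2,P5,P1,P3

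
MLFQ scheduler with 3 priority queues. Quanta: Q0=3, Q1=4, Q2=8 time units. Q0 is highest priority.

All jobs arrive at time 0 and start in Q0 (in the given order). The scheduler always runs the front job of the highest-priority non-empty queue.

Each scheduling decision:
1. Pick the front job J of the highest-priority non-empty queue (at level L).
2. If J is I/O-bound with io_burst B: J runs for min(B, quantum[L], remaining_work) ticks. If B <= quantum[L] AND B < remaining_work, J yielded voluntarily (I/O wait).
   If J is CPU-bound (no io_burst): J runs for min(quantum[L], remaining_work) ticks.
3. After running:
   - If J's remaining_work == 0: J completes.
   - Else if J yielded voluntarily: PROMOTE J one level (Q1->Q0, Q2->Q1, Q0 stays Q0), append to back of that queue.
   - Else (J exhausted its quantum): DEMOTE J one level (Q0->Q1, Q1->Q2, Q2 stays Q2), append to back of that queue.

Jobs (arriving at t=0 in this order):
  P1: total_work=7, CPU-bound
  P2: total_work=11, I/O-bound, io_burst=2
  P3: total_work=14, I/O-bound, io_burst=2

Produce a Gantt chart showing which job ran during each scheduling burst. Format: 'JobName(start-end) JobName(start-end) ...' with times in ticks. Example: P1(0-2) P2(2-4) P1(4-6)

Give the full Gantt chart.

t=0-3: P1@Q0 runs 3, rem=4, quantum used, demote→Q1. Q0=[P2,P3] Q1=[P1] Q2=[]
t=3-5: P2@Q0 runs 2, rem=9, I/O yield, promote→Q0. Q0=[P3,P2] Q1=[P1] Q2=[]
t=5-7: P3@Q0 runs 2, rem=12, I/O yield, promote→Q0. Q0=[P2,P3] Q1=[P1] Q2=[]
t=7-9: P2@Q0 runs 2, rem=7, I/O yield, promote→Q0. Q0=[P3,P2] Q1=[P1] Q2=[]
t=9-11: P3@Q0 runs 2, rem=10, I/O yield, promote→Q0. Q0=[P2,P3] Q1=[P1] Q2=[]
t=11-13: P2@Q0 runs 2, rem=5, I/O yield, promote→Q0. Q0=[P3,P2] Q1=[P1] Q2=[]
t=13-15: P3@Q0 runs 2, rem=8, I/O yield, promote→Q0. Q0=[P2,P3] Q1=[P1] Q2=[]
t=15-17: P2@Q0 runs 2, rem=3, I/O yield, promote→Q0. Q0=[P3,P2] Q1=[P1] Q2=[]
t=17-19: P3@Q0 runs 2, rem=6, I/O yield, promote→Q0. Q0=[P2,P3] Q1=[P1] Q2=[]
t=19-21: P2@Q0 runs 2, rem=1, I/O yield, promote→Q0. Q0=[P3,P2] Q1=[P1] Q2=[]
t=21-23: P3@Q0 runs 2, rem=4, I/O yield, promote→Q0. Q0=[P2,P3] Q1=[P1] Q2=[]
t=23-24: P2@Q0 runs 1, rem=0, completes. Q0=[P3] Q1=[P1] Q2=[]
t=24-26: P3@Q0 runs 2, rem=2, I/O yield, promote→Q0. Q0=[P3] Q1=[P1] Q2=[]
t=26-28: P3@Q0 runs 2, rem=0, completes. Q0=[] Q1=[P1] Q2=[]
t=28-32: P1@Q1 runs 4, rem=0, completes. Q0=[] Q1=[] Q2=[]

Answer: P1(0-3) P2(3-5) P3(5-7) P2(7-9) P3(9-11) P2(11-13) P3(13-15) P2(15-17) P3(17-19) P2(19-21) P3(21-23) P2(23-24) P3(24-26) P3(26-28) P1(28-32)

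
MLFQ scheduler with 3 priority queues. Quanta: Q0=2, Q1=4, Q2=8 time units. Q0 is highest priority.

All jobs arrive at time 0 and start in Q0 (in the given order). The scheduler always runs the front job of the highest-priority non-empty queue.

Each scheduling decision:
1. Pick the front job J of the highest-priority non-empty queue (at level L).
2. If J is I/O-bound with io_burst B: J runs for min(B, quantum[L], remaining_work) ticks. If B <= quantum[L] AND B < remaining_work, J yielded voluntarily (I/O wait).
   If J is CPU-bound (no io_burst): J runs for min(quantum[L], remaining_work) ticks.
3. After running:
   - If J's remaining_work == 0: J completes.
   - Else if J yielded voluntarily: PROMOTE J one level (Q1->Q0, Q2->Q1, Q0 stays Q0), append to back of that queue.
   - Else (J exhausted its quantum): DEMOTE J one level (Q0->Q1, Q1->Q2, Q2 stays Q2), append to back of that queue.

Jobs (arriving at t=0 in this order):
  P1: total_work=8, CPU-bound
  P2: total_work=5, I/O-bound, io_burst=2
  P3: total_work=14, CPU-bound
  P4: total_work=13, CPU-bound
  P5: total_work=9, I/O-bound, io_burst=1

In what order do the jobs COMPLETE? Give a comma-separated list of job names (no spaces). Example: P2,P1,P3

Answer: P2,P5,P1,P3,P4

Derivation:
t=0-2: P1@Q0 runs 2, rem=6, quantum used, demote→Q1. Q0=[P2,P3,P4,P5] Q1=[P1] Q2=[]
t=2-4: P2@Q0 runs 2, rem=3, I/O yield, promote→Q0. Q0=[P3,P4,P5,P2] Q1=[P1] Q2=[]
t=4-6: P3@Q0 runs 2, rem=12, quantum used, demote→Q1. Q0=[P4,P5,P2] Q1=[P1,P3] Q2=[]
t=6-8: P4@Q0 runs 2, rem=11, quantum used, demote→Q1. Q0=[P5,P2] Q1=[P1,P3,P4] Q2=[]
t=8-9: P5@Q0 runs 1, rem=8, I/O yield, promote→Q0. Q0=[P2,P5] Q1=[P1,P3,P4] Q2=[]
t=9-11: P2@Q0 runs 2, rem=1, I/O yield, promote→Q0. Q0=[P5,P2] Q1=[P1,P3,P4] Q2=[]
t=11-12: P5@Q0 runs 1, rem=7, I/O yield, promote→Q0. Q0=[P2,P5] Q1=[P1,P3,P4] Q2=[]
t=12-13: P2@Q0 runs 1, rem=0, completes. Q0=[P5] Q1=[P1,P3,P4] Q2=[]
t=13-14: P5@Q0 runs 1, rem=6, I/O yield, promote→Q0. Q0=[P5] Q1=[P1,P3,P4] Q2=[]
t=14-15: P5@Q0 runs 1, rem=5, I/O yield, promote→Q0. Q0=[P5] Q1=[P1,P3,P4] Q2=[]
t=15-16: P5@Q0 runs 1, rem=4, I/O yield, promote→Q0. Q0=[P5] Q1=[P1,P3,P4] Q2=[]
t=16-17: P5@Q0 runs 1, rem=3, I/O yield, promote→Q0. Q0=[P5] Q1=[P1,P3,P4] Q2=[]
t=17-18: P5@Q0 runs 1, rem=2, I/O yield, promote→Q0. Q0=[P5] Q1=[P1,P3,P4] Q2=[]
t=18-19: P5@Q0 runs 1, rem=1, I/O yield, promote→Q0. Q0=[P5] Q1=[P1,P3,P4] Q2=[]
t=19-20: P5@Q0 runs 1, rem=0, completes. Q0=[] Q1=[P1,P3,P4] Q2=[]
t=20-24: P1@Q1 runs 4, rem=2, quantum used, demote→Q2. Q0=[] Q1=[P3,P4] Q2=[P1]
t=24-28: P3@Q1 runs 4, rem=8, quantum used, demote→Q2. Q0=[] Q1=[P4] Q2=[P1,P3]
t=28-32: P4@Q1 runs 4, rem=7, quantum used, demote→Q2. Q0=[] Q1=[] Q2=[P1,P3,P4]
t=32-34: P1@Q2 runs 2, rem=0, completes. Q0=[] Q1=[] Q2=[P3,P4]
t=34-42: P3@Q2 runs 8, rem=0, completes. Q0=[] Q1=[] Q2=[P4]
t=42-49: P4@Q2 runs 7, rem=0, completes. Q0=[] Q1=[] Q2=[]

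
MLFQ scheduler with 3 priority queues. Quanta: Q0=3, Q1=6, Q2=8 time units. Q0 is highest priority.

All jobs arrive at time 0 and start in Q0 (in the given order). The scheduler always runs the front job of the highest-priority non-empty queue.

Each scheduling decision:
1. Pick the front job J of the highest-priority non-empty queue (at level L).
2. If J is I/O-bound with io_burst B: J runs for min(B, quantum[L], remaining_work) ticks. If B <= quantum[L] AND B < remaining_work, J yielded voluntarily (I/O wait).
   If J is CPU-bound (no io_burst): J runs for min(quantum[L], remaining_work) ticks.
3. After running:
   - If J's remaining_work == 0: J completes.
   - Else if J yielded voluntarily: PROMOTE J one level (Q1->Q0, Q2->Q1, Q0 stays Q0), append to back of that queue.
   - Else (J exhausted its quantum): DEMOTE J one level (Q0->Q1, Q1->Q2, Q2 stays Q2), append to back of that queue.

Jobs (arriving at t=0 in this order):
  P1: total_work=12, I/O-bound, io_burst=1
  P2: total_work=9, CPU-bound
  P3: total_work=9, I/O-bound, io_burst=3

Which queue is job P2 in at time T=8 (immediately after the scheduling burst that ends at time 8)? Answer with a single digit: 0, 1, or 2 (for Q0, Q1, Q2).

Answer: 1

Derivation:
t=0-1: P1@Q0 runs 1, rem=11, I/O yield, promote→Q0. Q0=[P2,P3,P1] Q1=[] Q2=[]
t=1-4: P2@Q0 runs 3, rem=6, quantum used, demote→Q1. Q0=[P3,P1] Q1=[P2] Q2=[]
t=4-7: P3@Q0 runs 3, rem=6, I/O yield, promote→Q0. Q0=[P1,P3] Q1=[P2] Q2=[]
t=7-8: P1@Q0 runs 1, rem=10, I/O yield, promote→Q0. Q0=[P3,P1] Q1=[P2] Q2=[]
t=8-11: P3@Q0 runs 3, rem=3, I/O yield, promote→Q0. Q0=[P1,P3] Q1=[P2] Q2=[]
t=11-12: P1@Q0 runs 1, rem=9, I/O yield, promote→Q0. Q0=[P3,P1] Q1=[P2] Q2=[]
t=12-15: P3@Q0 runs 3, rem=0, completes. Q0=[P1] Q1=[P2] Q2=[]
t=15-16: P1@Q0 runs 1, rem=8, I/O yield, promote→Q0. Q0=[P1] Q1=[P2] Q2=[]
t=16-17: P1@Q0 runs 1, rem=7, I/O yield, promote→Q0. Q0=[P1] Q1=[P2] Q2=[]
t=17-18: P1@Q0 runs 1, rem=6, I/O yield, promote→Q0. Q0=[P1] Q1=[P2] Q2=[]
t=18-19: P1@Q0 runs 1, rem=5, I/O yield, promote→Q0. Q0=[P1] Q1=[P2] Q2=[]
t=19-20: P1@Q0 runs 1, rem=4, I/O yield, promote→Q0. Q0=[P1] Q1=[P2] Q2=[]
t=20-21: P1@Q0 runs 1, rem=3, I/O yield, promote→Q0. Q0=[P1] Q1=[P2] Q2=[]
t=21-22: P1@Q0 runs 1, rem=2, I/O yield, promote→Q0. Q0=[P1] Q1=[P2] Q2=[]
t=22-23: P1@Q0 runs 1, rem=1, I/O yield, promote→Q0. Q0=[P1] Q1=[P2] Q2=[]
t=23-24: P1@Q0 runs 1, rem=0, completes. Q0=[] Q1=[P2] Q2=[]
t=24-30: P2@Q1 runs 6, rem=0, completes. Q0=[] Q1=[] Q2=[]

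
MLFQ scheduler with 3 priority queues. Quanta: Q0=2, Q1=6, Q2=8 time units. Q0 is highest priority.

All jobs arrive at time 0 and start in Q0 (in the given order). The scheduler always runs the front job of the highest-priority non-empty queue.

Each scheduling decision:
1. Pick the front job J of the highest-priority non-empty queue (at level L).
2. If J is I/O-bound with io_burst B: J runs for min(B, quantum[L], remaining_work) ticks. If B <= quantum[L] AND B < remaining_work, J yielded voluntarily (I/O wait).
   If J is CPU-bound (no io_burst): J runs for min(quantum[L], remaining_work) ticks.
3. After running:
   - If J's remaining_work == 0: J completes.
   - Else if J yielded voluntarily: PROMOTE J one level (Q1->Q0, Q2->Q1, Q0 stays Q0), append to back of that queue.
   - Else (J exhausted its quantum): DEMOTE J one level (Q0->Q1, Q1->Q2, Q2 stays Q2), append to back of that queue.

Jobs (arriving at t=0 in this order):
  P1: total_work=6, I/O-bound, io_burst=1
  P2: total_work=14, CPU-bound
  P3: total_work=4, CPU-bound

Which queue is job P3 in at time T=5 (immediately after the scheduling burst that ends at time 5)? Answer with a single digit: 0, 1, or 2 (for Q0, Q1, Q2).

Answer: 1

Derivation:
t=0-1: P1@Q0 runs 1, rem=5, I/O yield, promote→Q0. Q0=[P2,P3,P1] Q1=[] Q2=[]
t=1-3: P2@Q0 runs 2, rem=12, quantum used, demote→Q1. Q0=[P3,P1] Q1=[P2] Q2=[]
t=3-5: P3@Q0 runs 2, rem=2, quantum used, demote→Q1. Q0=[P1] Q1=[P2,P3] Q2=[]
t=5-6: P1@Q0 runs 1, rem=4, I/O yield, promote→Q0. Q0=[P1] Q1=[P2,P3] Q2=[]
t=6-7: P1@Q0 runs 1, rem=3, I/O yield, promote→Q0. Q0=[P1] Q1=[P2,P3] Q2=[]
t=7-8: P1@Q0 runs 1, rem=2, I/O yield, promote→Q0. Q0=[P1] Q1=[P2,P3] Q2=[]
t=8-9: P1@Q0 runs 1, rem=1, I/O yield, promote→Q0. Q0=[P1] Q1=[P2,P3] Q2=[]
t=9-10: P1@Q0 runs 1, rem=0, completes. Q0=[] Q1=[P2,P3] Q2=[]
t=10-16: P2@Q1 runs 6, rem=6, quantum used, demote→Q2. Q0=[] Q1=[P3] Q2=[P2]
t=16-18: P3@Q1 runs 2, rem=0, completes. Q0=[] Q1=[] Q2=[P2]
t=18-24: P2@Q2 runs 6, rem=0, completes. Q0=[] Q1=[] Q2=[]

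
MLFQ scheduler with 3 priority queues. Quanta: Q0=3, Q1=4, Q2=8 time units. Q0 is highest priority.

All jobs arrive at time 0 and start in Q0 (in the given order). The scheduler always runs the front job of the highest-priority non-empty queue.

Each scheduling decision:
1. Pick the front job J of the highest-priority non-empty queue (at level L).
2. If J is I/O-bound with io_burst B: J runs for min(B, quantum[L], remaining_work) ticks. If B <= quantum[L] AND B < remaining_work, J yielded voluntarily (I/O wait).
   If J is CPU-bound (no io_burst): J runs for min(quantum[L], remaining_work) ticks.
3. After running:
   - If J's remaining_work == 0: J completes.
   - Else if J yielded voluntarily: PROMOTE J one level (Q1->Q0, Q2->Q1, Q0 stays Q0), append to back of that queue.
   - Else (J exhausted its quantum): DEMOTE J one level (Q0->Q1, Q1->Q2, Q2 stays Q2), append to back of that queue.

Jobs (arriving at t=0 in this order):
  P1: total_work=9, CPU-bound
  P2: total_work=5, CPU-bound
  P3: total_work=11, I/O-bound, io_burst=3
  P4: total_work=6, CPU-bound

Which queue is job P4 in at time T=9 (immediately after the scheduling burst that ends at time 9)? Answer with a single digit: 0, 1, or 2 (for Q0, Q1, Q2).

Answer: 0

Derivation:
t=0-3: P1@Q0 runs 3, rem=6, quantum used, demote→Q1. Q0=[P2,P3,P4] Q1=[P1] Q2=[]
t=3-6: P2@Q0 runs 3, rem=2, quantum used, demote→Q1. Q0=[P3,P4] Q1=[P1,P2] Q2=[]
t=6-9: P3@Q0 runs 3, rem=8, I/O yield, promote→Q0. Q0=[P4,P3] Q1=[P1,P2] Q2=[]
t=9-12: P4@Q0 runs 3, rem=3, quantum used, demote→Q1. Q0=[P3] Q1=[P1,P2,P4] Q2=[]
t=12-15: P3@Q0 runs 3, rem=5, I/O yield, promote→Q0. Q0=[P3] Q1=[P1,P2,P4] Q2=[]
t=15-18: P3@Q0 runs 3, rem=2, I/O yield, promote→Q0. Q0=[P3] Q1=[P1,P2,P4] Q2=[]
t=18-20: P3@Q0 runs 2, rem=0, completes. Q0=[] Q1=[P1,P2,P4] Q2=[]
t=20-24: P1@Q1 runs 4, rem=2, quantum used, demote→Q2. Q0=[] Q1=[P2,P4] Q2=[P1]
t=24-26: P2@Q1 runs 2, rem=0, completes. Q0=[] Q1=[P4] Q2=[P1]
t=26-29: P4@Q1 runs 3, rem=0, completes. Q0=[] Q1=[] Q2=[P1]
t=29-31: P1@Q2 runs 2, rem=0, completes. Q0=[] Q1=[] Q2=[]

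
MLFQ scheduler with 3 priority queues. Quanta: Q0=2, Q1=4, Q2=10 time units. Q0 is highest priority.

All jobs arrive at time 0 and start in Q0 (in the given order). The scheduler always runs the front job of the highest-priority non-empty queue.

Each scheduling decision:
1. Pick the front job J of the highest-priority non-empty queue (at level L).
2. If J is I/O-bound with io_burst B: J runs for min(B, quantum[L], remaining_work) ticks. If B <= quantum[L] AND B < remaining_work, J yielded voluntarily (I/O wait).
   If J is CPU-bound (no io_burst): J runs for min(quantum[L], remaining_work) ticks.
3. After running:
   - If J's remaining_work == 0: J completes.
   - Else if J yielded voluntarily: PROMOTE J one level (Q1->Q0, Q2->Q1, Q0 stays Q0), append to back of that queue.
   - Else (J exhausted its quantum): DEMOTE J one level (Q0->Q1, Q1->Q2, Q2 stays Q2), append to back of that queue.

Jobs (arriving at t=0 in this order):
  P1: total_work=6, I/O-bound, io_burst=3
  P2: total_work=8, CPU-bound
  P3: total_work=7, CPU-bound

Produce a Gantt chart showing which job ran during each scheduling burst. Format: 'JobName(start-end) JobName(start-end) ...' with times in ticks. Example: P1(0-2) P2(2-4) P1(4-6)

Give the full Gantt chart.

Answer: P1(0-2) P2(2-4) P3(4-6) P1(6-9) P1(9-10) P2(10-14) P3(14-18) P2(18-20) P3(20-21)

Derivation:
t=0-2: P1@Q0 runs 2, rem=4, quantum used, demote→Q1. Q0=[P2,P3] Q1=[P1] Q2=[]
t=2-4: P2@Q0 runs 2, rem=6, quantum used, demote→Q1. Q0=[P3] Q1=[P1,P2] Q2=[]
t=4-6: P3@Q0 runs 2, rem=5, quantum used, demote→Q1. Q0=[] Q1=[P1,P2,P3] Q2=[]
t=6-9: P1@Q1 runs 3, rem=1, I/O yield, promote→Q0. Q0=[P1] Q1=[P2,P3] Q2=[]
t=9-10: P1@Q0 runs 1, rem=0, completes. Q0=[] Q1=[P2,P3] Q2=[]
t=10-14: P2@Q1 runs 4, rem=2, quantum used, demote→Q2. Q0=[] Q1=[P3] Q2=[P2]
t=14-18: P3@Q1 runs 4, rem=1, quantum used, demote→Q2. Q0=[] Q1=[] Q2=[P2,P3]
t=18-20: P2@Q2 runs 2, rem=0, completes. Q0=[] Q1=[] Q2=[P3]
t=20-21: P3@Q2 runs 1, rem=0, completes. Q0=[] Q1=[] Q2=[]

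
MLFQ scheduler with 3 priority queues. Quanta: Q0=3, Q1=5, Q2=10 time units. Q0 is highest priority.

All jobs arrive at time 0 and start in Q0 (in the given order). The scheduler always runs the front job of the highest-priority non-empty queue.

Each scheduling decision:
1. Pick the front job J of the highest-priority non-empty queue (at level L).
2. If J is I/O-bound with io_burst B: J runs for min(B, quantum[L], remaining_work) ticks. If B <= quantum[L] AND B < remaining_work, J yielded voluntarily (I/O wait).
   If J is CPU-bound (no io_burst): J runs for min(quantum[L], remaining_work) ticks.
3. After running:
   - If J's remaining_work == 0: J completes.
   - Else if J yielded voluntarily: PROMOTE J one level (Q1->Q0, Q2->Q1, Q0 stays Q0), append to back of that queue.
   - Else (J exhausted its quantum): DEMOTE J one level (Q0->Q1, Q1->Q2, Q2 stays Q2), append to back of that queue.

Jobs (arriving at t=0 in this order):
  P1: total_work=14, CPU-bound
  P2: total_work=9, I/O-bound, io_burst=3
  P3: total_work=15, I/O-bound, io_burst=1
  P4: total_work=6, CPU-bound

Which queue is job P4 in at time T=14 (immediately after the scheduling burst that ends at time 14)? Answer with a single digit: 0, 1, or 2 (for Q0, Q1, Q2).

Answer: 1

Derivation:
t=0-3: P1@Q0 runs 3, rem=11, quantum used, demote→Q1. Q0=[P2,P3,P4] Q1=[P1] Q2=[]
t=3-6: P2@Q0 runs 3, rem=6, I/O yield, promote→Q0. Q0=[P3,P4,P2] Q1=[P1] Q2=[]
t=6-7: P3@Q0 runs 1, rem=14, I/O yield, promote→Q0. Q0=[P4,P2,P3] Q1=[P1] Q2=[]
t=7-10: P4@Q0 runs 3, rem=3, quantum used, demote→Q1. Q0=[P2,P3] Q1=[P1,P4] Q2=[]
t=10-13: P2@Q0 runs 3, rem=3, I/O yield, promote→Q0. Q0=[P3,P2] Q1=[P1,P4] Q2=[]
t=13-14: P3@Q0 runs 1, rem=13, I/O yield, promote→Q0. Q0=[P2,P3] Q1=[P1,P4] Q2=[]
t=14-17: P2@Q0 runs 3, rem=0, completes. Q0=[P3] Q1=[P1,P4] Q2=[]
t=17-18: P3@Q0 runs 1, rem=12, I/O yield, promote→Q0. Q0=[P3] Q1=[P1,P4] Q2=[]
t=18-19: P3@Q0 runs 1, rem=11, I/O yield, promote→Q0. Q0=[P3] Q1=[P1,P4] Q2=[]
t=19-20: P3@Q0 runs 1, rem=10, I/O yield, promote→Q0. Q0=[P3] Q1=[P1,P4] Q2=[]
t=20-21: P3@Q0 runs 1, rem=9, I/O yield, promote→Q0. Q0=[P3] Q1=[P1,P4] Q2=[]
t=21-22: P3@Q0 runs 1, rem=8, I/O yield, promote→Q0. Q0=[P3] Q1=[P1,P4] Q2=[]
t=22-23: P3@Q0 runs 1, rem=7, I/O yield, promote→Q0. Q0=[P3] Q1=[P1,P4] Q2=[]
t=23-24: P3@Q0 runs 1, rem=6, I/O yield, promote→Q0. Q0=[P3] Q1=[P1,P4] Q2=[]
t=24-25: P3@Q0 runs 1, rem=5, I/O yield, promote→Q0. Q0=[P3] Q1=[P1,P4] Q2=[]
t=25-26: P3@Q0 runs 1, rem=4, I/O yield, promote→Q0. Q0=[P3] Q1=[P1,P4] Q2=[]
t=26-27: P3@Q0 runs 1, rem=3, I/O yield, promote→Q0. Q0=[P3] Q1=[P1,P4] Q2=[]
t=27-28: P3@Q0 runs 1, rem=2, I/O yield, promote→Q0. Q0=[P3] Q1=[P1,P4] Q2=[]
t=28-29: P3@Q0 runs 1, rem=1, I/O yield, promote→Q0. Q0=[P3] Q1=[P1,P4] Q2=[]
t=29-30: P3@Q0 runs 1, rem=0, completes. Q0=[] Q1=[P1,P4] Q2=[]
t=30-35: P1@Q1 runs 5, rem=6, quantum used, demote→Q2. Q0=[] Q1=[P4] Q2=[P1]
t=35-38: P4@Q1 runs 3, rem=0, completes. Q0=[] Q1=[] Q2=[P1]
t=38-44: P1@Q2 runs 6, rem=0, completes. Q0=[] Q1=[] Q2=[]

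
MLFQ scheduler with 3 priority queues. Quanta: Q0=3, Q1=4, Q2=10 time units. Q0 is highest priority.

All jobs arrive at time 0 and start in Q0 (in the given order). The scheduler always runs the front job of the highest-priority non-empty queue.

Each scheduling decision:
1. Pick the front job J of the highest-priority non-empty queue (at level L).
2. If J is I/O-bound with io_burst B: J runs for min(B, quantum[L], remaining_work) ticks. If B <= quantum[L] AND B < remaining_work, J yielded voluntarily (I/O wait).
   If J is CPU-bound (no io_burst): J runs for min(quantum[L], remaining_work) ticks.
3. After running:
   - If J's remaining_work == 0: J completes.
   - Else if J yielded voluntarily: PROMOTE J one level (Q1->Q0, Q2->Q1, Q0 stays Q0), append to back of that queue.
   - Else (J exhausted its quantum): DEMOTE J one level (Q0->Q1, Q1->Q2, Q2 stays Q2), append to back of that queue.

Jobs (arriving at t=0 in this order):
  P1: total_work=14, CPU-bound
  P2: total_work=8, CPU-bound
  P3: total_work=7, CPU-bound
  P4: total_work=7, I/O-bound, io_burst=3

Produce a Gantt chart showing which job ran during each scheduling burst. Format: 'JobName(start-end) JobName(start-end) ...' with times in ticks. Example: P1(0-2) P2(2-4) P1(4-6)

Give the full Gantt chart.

t=0-3: P1@Q0 runs 3, rem=11, quantum used, demote→Q1. Q0=[P2,P3,P4] Q1=[P1] Q2=[]
t=3-6: P2@Q0 runs 3, rem=5, quantum used, demote→Q1. Q0=[P3,P4] Q1=[P1,P2] Q2=[]
t=6-9: P3@Q0 runs 3, rem=4, quantum used, demote→Q1. Q0=[P4] Q1=[P1,P2,P3] Q2=[]
t=9-12: P4@Q0 runs 3, rem=4, I/O yield, promote→Q0. Q0=[P4] Q1=[P1,P2,P3] Q2=[]
t=12-15: P4@Q0 runs 3, rem=1, I/O yield, promote→Q0. Q0=[P4] Q1=[P1,P2,P3] Q2=[]
t=15-16: P4@Q0 runs 1, rem=0, completes. Q0=[] Q1=[P1,P2,P3] Q2=[]
t=16-20: P1@Q1 runs 4, rem=7, quantum used, demote→Q2. Q0=[] Q1=[P2,P3] Q2=[P1]
t=20-24: P2@Q1 runs 4, rem=1, quantum used, demote→Q2. Q0=[] Q1=[P3] Q2=[P1,P2]
t=24-28: P3@Q1 runs 4, rem=0, completes. Q0=[] Q1=[] Q2=[P1,P2]
t=28-35: P1@Q2 runs 7, rem=0, completes. Q0=[] Q1=[] Q2=[P2]
t=35-36: P2@Q2 runs 1, rem=0, completes. Q0=[] Q1=[] Q2=[]

Answer: P1(0-3) P2(3-6) P3(6-9) P4(9-12) P4(12-15) P4(15-16) P1(16-20) P2(20-24) P3(24-28) P1(28-35) P2(35-36)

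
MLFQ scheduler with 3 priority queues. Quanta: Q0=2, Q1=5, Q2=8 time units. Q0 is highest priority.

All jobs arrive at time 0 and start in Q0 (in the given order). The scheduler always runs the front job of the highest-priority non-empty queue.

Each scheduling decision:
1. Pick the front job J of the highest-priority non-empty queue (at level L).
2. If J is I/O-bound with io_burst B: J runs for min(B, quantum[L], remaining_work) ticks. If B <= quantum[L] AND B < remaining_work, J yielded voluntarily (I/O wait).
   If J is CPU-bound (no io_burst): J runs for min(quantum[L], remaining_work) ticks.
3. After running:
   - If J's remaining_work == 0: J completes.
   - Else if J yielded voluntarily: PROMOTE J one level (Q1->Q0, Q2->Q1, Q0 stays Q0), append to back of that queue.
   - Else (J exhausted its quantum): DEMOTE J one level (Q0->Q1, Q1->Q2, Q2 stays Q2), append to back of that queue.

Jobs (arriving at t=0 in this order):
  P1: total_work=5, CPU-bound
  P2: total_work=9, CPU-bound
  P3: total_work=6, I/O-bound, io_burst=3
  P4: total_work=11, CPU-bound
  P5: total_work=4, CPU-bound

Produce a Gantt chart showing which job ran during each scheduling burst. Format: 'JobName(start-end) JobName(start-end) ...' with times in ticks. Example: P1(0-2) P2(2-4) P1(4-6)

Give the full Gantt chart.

Answer: P1(0-2) P2(2-4) P3(4-6) P4(6-8) P5(8-10) P1(10-13) P2(13-18) P3(18-21) P3(21-22) P4(22-27) P5(27-29) P2(29-31) P4(31-35)

Derivation:
t=0-2: P1@Q0 runs 2, rem=3, quantum used, demote→Q1. Q0=[P2,P3,P4,P5] Q1=[P1] Q2=[]
t=2-4: P2@Q0 runs 2, rem=7, quantum used, demote→Q1. Q0=[P3,P4,P5] Q1=[P1,P2] Q2=[]
t=4-6: P3@Q0 runs 2, rem=4, quantum used, demote→Q1. Q0=[P4,P5] Q1=[P1,P2,P3] Q2=[]
t=6-8: P4@Q0 runs 2, rem=9, quantum used, demote→Q1. Q0=[P5] Q1=[P1,P2,P3,P4] Q2=[]
t=8-10: P5@Q0 runs 2, rem=2, quantum used, demote→Q1. Q0=[] Q1=[P1,P2,P3,P4,P5] Q2=[]
t=10-13: P1@Q1 runs 3, rem=0, completes. Q0=[] Q1=[P2,P3,P4,P5] Q2=[]
t=13-18: P2@Q1 runs 5, rem=2, quantum used, demote→Q2. Q0=[] Q1=[P3,P4,P5] Q2=[P2]
t=18-21: P3@Q1 runs 3, rem=1, I/O yield, promote→Q0. Q0=[P3] Q1=[P4,P5] Q2=[P2]
t=21-22: P3@Q0 runs 1, rem=0, completes. Q0=[] Q1=[P4,P5] Q2=[P2]
t=22-27: P4@Q1 runs 5, rem=4, quantum used, demote→Q2. Q0=[] Q1=[P5] Q2=[P2,P4]
t=27-29: P5@Q1 runs 2, rem=0, completes. Q0=[] Q1=[] Q2=[P2,P4]
t=29-31: P2@Q2 runs 2, rem=0, completes. Q0=[] Q1=[] Q2=[P4]
t=31-35: P4@Q2 runs 4, rem=0, completes. Q0=[] Q1=[] Q2=[]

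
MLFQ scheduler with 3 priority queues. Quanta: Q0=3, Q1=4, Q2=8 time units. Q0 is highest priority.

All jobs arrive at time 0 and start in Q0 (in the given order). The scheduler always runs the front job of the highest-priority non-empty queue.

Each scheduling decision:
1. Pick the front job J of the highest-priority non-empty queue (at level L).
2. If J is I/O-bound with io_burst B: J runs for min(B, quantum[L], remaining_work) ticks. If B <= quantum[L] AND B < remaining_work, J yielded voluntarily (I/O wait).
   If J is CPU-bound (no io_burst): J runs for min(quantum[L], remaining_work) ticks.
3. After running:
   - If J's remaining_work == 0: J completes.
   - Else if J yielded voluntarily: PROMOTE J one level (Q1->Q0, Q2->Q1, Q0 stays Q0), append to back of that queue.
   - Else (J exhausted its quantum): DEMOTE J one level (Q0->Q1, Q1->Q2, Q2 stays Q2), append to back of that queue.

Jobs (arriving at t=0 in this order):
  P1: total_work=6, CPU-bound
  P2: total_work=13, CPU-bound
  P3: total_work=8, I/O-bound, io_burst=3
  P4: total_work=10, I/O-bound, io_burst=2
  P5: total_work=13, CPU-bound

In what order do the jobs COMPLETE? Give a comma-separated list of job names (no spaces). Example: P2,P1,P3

Answer: P3,P4,P1,P2,P5

Derivation:
t=0-3: P1@Q0 runs 3, rem=3, quantum used, demote→Q1. Q0=[P2,P3,P4,P5] Q1=[P1] Q2=[]
t=3-6: P2@Q0 runs 3, rem=10, quantum used, demote→Q1. Q0=[P3,P4,P5] Q1=[P1,P2] Q2=[]
t=6-9: P3@Q0 runs 3, rem=5, I/O yield, promote→Q0. Q0=[P4,P5,P3] Q1=[P1,P2] Q2=[]
t=9-11: P4@Q0 runs 2, rem=8, I/O yield, promote→Q0. Q0=[P5,P3,P4] Q1=[P1,P2] Q2=[]
t=11-14: P5@Q0 runs 3, rem=10, quantum used, demote→Q1. Q0=[P3,P4] Q1=[P1,P2,P5] Q2=[]
t=14-17: P3@Q0 runs 3, rem=2, I/O yield, promote→Q0. Q0=[P4,P3] Q1=[P1,P2,P5] Q2=[]
t=17-19: P4@Q0 runs 2, rem=6, I/O yield, promote→Q0. Q0=[P3,P4] Q1=[P1,P2,P5] Q2=[]
t=19-21: P3@Q0 runs 2, rem=0, completes. Q0=[P4] Q1=[P1,P2,P5] Q2=[]
t=21-23: P4@Q0 runs 2, rem=4, I/O yield, promote→Q0. Q0=[P4] Q1=[P1,P2,P5] Q2=[]
t=23-25: P4@Q0 runs 2, rem=2, I/O yield, promote→Q0. Q0=[P4] Q1=[P1,P2,P5] Q2=[]
t=25-27: P4@Q0 runs 2, rem=0, completes. Q0=[] Q1=[P1,P2,P5] Q2=[]
t=27-30: P1@Q1 runs 3, rem=0, completes. Q0=[] Q1=[P2,P5] Q2=[]
t=30-34: P2@Q1 runs 4, rem=6, quantum used, demote→Q2. Q0=[] Q1=[P5] Q2=[P2]
t=34-38: P5@Q1 runs 4, rem=6, quantum used, demote→Q2. Q0=[] Q1=[] Q2=[P2,P5]
t=38-44: P2@Q2 runs 6, rem=0, completes. Q0=[] Q1=[] Q2=[P5]
t=44-50: P5@Q2 runs 6, rem=0, completes. Q0=[] Q1=[] Q2=[]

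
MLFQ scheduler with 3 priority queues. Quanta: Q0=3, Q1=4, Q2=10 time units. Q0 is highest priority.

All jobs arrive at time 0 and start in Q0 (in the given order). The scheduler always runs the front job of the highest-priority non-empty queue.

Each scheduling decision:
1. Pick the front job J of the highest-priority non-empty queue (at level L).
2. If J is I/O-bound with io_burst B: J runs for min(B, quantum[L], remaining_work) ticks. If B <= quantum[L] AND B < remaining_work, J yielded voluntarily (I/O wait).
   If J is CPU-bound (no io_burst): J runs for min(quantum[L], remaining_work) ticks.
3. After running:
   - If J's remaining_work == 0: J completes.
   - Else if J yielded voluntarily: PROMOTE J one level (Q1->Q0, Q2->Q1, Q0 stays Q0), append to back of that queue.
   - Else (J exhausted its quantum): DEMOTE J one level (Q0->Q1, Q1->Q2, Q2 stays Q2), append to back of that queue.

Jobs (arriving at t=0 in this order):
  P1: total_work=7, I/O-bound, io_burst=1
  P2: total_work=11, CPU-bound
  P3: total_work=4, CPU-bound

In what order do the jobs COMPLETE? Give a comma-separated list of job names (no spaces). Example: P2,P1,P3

t=0-1: P1@Q0 runs 1, rem=6, I/O yield, promote→Q0. Q0=[P2,P3,P1] Q1=[] Q2=[]
t=1-4: P2@Q0 runs 3, rem=8, quantum used, demote→Q1. Q0=[P3,P1] Q1=[P2] Q2=[]
t=4-7: P3@Q0 runs 3, rem=1, quantum used, demote→Q1. Q0=[P1] Q1=[P2,P3] Q2=[]
t=7-8: P1@Q0 runs 1, rem=5, I/O yield, promote→Q0. Q0=[P1] Q1=[P2,P3] Q2=[]
t=8-9: P1@Q0 runs 1, rem=4, I/O yield, promote→Q0. Q0=[P1] Q1=[P2,P3] Q2=[]
t=9-10: P1@Q0 runs 1, rem=3, I/O yield, promote→Q0. Q0=[P1] Q1=[P2,P3] Q2=[]
t=10-11: P1@Q0 runs 1, rem=2, I/O yield, promote→Q0. Q0=[P1] Q1=[P2,P3] Q2=[]
t=11-12: P1@Q0 runs 1, rem=1, I/O yield, promote→Q0. Q0=[P1] Q1=[P2,P3] Q2=[]
t=12-13: P1@Q0 runs 1, rem=0, completes. Q0=[] Q1=[P2,P3] Q2=[]
t=13-17: P2@Q1 runs 4, rem=4, quantum used, demote→Q2. Q0=[] Q1=[P3] Q2=[P2]
t=17-18: P3@Q1 runs 1, rem=0, completes. Q0=[] Q1=[] Q2=[P2]
t=18-22: P2@Q2 runs 4, rem=0, completes. Q0=[] Q1=[] Q2=[]

Answer: P1,P3,P2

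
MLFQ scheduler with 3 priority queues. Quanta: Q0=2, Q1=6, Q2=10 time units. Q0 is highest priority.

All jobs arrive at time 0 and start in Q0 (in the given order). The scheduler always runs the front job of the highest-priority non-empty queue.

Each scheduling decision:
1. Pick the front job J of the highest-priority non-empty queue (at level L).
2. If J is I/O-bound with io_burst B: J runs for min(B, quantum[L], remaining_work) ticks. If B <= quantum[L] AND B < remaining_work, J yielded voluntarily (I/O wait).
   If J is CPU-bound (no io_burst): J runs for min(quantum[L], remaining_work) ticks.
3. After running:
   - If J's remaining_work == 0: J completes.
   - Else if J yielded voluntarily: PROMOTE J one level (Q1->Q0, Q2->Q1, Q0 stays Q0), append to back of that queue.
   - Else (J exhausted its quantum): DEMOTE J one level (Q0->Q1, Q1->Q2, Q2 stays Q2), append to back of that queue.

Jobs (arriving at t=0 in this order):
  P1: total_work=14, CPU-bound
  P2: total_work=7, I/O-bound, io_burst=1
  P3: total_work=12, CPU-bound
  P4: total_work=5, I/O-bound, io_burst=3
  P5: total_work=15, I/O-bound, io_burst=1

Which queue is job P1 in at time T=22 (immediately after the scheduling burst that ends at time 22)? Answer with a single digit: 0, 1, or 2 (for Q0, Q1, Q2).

Answer: 1

Derivation:
t=0-2: P1@Q0 runs 2, rem=12, quantum used, demote→Q1. Q0=[P2,P3,P4,P5] Q1=[P1] Q2=[]
t=2-3: P2@Q0 runs 1, rem=6, I/O yield, promote→Q0. Q0=[P3,P4,P5,P2] Q1=[P1] Q2=[]
t=3-5: P3@Q0 runs 2, rem=10, quantum used, demote→Q1. Q0=[P4,P5,P2] Q1=[P1,P3] Q2=[]
t=5-7: P4@Q0 runs 2, rem=3, quantum used, demote→Q1. Q0=[P5,P2] Q1=[P1,P3,P4] Q2=[]
t=7-8: P5@Q0 runs 1, rem=14, I/O yield, promote→Q0. Q0=[P2,P5] Q1=[P1,P3,P4] Q2=[]
t=8-9: P2@Q0 runs 1, rem=5, I/O yield, promote→Q0. Q0=[P5,P2] Q1=[P1,P3,P4] Q2=[]
t=9-10: P5@Q0 runs 1, rem=13, I/O yield, promote→Q0. Q0=[P2,P5] Q1=[P1,P3,P4] Q2=[]
t=10-11: P2@Q0 runs 1, rem=4, I/O yield, promote→Q0. Q0=[P5,P2] Q1=[P1,P3,P4] Q2=[]
t=11-12: P5@Q0 runs 1, rem=12, I/O yield, promote→Q0. Q0=[P2,P5] Q1=[P1,P3,P4] Q2=[]
t=12-13: P2@Q0 runs 1, rem=3, I/O yield, promote→Q0. Q0=[P5,P2] Q1=[P1,P3,P4] Q2=[]
t=13-14: P5@Q0 runs 1, rem=11, I/O yield, promote→Q0. Q0=[P2,P5] Q1=[P1,P3,P4] Q2=[]
t=14-15: P2@Q0 runs 1, rem=2, I/O yield, promote→Q0. Q0=[P5,P2] Q1=[P1,P3,P4] Q2=[]
t=15-16: P5@Q0 runs 1, rem=10, I/O yield, promote→Q0. Q0=[P2,P5] Q1=[P1,P3,P4] Q2=[]
t=16-17: P2@Q0 runs 1, rem=1, I/O yield, promote→Q0. Q0=[P5,P2] Q1=[P1,P3,P4] Q2=[]
t=17-18: P5@Q0 runs 1, rem=9, I/O yield, promote→Q0. Q0=[P2,P5] Q1=[P1,P3,P4] Q2=[]
t=18-19: P2@Q0 runs 1, rem=0, completes. Q0=[P5] Q1=[P1,P3,P4] Q2=[]
t=19-20: P5@Q0 runs 1, rem=8, I/O yield, promote→Q0. Q0=[P5] Q1=[P1,P3,P4] Q2=[]
t=20-21: P5@Q0 runs 1, rem=7, I/O yield, promote→Q0. Q0=[P5] Q1=[P1,P3,P4] Q2=[]
t=21-22: P5@Q0 runs 1, rem=6, I/O yield, promote→Q0. Q0=[P5] Q1=[P1,P3,P4] Q2=[]
t=22-23: P5@Q0 runs 1, rem=5, I/O yield, promote→Q0. Q0=[P5] Q1=[P1,P3,P4] Q2=[]
t=23-24: P5@Q0 runs 1, rem=4, I/O yield, promote→Q0. Q0=[P5] Q1=[P1,P3,P4] Q2=[]
t=24-25: P5@Q0 runs 1, rem=3, I/O yield, promote→Q0. Q0=[P5] Q1=[P1,P3,P4] Q2=[]
t=25-26: P5@Q0 runs 1, rem=2, I/O yield, promote→Q0. Q0=[P5] Q1=[P1,P3,P4] Q2=[]
t=26-27: P5@Q0 runs 1, rem=1, I/O yield, promote→Q0. Q0=[P5] Q1=[P1,P3,P4] Q2=[]
t=27-28: P5@Q0 runs 1, rem=0, completes. Q0=[] Q1=[P1,P3,P4] Q2=[]
t=28-34: P1@Q1 runs 6, rem=6, quantum used, demote→Q2. Q0=[] Q1=[P3,P4] Q2=[P1]
t=34-40: P3@Q1 runs 6, rem=4, quantum used, demote→Q2. Q0=[] Q1=[P4] Q2=[P1,P3]
t=40-43: P4@Q1 runs 3, rem=0, completes. Q0=[] Q1=[] Q2=[P1,P3]
t=43-49: P1@Q2 runs 6, rem=0, completes. Q0=[] Q1=[] Q2=[P3]
t=49-53: P3@Q2 runs 4, rem=0, completes. Q0=[] Q1=[] Q2=[]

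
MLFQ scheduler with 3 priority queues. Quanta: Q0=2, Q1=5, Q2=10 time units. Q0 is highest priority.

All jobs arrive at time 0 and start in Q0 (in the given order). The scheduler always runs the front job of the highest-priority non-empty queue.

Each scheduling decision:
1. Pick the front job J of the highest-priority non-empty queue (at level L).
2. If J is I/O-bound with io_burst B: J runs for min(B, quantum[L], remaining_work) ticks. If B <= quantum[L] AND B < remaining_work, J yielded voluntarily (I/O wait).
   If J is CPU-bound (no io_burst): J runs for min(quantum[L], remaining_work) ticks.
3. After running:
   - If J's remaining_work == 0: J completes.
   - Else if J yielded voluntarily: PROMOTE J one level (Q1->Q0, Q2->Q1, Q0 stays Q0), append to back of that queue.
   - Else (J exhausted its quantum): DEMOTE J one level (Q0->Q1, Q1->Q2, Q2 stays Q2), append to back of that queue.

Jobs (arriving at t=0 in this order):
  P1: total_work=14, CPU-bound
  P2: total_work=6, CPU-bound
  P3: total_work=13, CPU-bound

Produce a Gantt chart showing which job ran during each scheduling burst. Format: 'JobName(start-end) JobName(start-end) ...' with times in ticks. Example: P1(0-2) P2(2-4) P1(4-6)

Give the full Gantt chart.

Answer: P1(0-2) P2(2-4) P3(4-6) P1(6-11) P2(11-15) P3(15-20) P1(20-27) P3(27-33)

Derivation:
t=0-2: P1@Q0 runs 2, rem=12, quantum used, demote→Q1. Q0=[P2,P3] Q1=[P1] Q2=[]
t=2-4: P2@Q0 runs 2, rem=4, quantum used, demote→Q1. Q0=[P3] Q1=[P1,P2] Q2=[]
t=4-6: P3@Q0 runs 2, rem=11, quantum used, demote→Q1. Q0=[] Q1=[P1,P2,P3] Q2=[]
t=6-11: P1@Q1 runs 5, rem=7, quantum used, demote→Q2. Q0=[] Q1=[P2,P3] Q2=[P1]
t=11-15: P2@Q1 runs 4, rem=0, completes. Q0=[] Q1=[P3] Q2=[P1]
t=15-20: P3@Q1 runs 5, rem=6, quantum used, demote→Q2. Q0=[] Q1=[] Q2=[P1,P3]
t=20-27: P1@Q2 runs 7, rem=0, completes. Q0=[] Q1=[] Q2=[P3]
t=27-33: P3@Q2 runs 6, rem=0, completes. Q0=[] Q1=[] Q2=[]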